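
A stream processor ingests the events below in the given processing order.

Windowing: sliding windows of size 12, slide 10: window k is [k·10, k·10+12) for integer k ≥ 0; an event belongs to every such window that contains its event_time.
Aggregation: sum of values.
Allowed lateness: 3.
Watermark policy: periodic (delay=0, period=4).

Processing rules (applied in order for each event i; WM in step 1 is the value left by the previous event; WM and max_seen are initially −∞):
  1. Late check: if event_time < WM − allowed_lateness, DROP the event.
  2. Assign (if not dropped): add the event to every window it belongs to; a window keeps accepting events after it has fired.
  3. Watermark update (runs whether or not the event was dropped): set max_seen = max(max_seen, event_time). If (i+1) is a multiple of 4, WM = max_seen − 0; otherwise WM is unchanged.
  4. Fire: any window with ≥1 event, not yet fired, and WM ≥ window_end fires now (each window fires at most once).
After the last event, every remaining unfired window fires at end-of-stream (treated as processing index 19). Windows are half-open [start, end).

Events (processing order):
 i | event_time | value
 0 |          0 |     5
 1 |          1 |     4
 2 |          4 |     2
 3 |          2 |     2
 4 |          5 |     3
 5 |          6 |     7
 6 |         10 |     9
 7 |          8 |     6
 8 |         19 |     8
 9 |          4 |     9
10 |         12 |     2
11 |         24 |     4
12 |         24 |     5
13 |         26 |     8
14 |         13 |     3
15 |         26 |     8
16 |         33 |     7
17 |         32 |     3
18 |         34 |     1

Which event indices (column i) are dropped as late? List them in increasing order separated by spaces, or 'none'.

i=0 t=0 v=5: → [0,12); WM=−∞
i=1 t=1 v=4: → [0,12); WM=−∞
i=2 t=4 v=2: → [0,12); WM=−∞
i=3 t=2 v=2: → [0,12); WM=4
i=4 t=5 v=3: → [0,12); WM=4
i=5 t=6 v=7: → [0,12); WM=4
i=6 t=10 v=9: → [10,22),[0,12); WM=4
i=7 t=8 v=6: → [0,12); WM=10
i=8 t=19 v=8: → [10,22); WM=10
i=9 t=4 v=9: DROP (t<10-3); WM=10
i=10 t=12 v=2: → [10,22); WM=10
i=11 t=24 v=4: → [20,32); WM=24; [0,12) fires=38 [10,22) fires=19
i=12 t=24 v=5: → [20,32); WM=24
i=13 t=26 v=8: → [20,32); WM=24
i=14 t=13 v=3: DROP (t<24-3); WM=24
i=15 t=26 v=8: → [20,32); WM=26
i=16 t=33 v=7: → [30,42); WM=26
i=17 t=32 v=3: → [30,42); WM=26
i=18 t=34 v=1: → [30,42); WM=26

9 14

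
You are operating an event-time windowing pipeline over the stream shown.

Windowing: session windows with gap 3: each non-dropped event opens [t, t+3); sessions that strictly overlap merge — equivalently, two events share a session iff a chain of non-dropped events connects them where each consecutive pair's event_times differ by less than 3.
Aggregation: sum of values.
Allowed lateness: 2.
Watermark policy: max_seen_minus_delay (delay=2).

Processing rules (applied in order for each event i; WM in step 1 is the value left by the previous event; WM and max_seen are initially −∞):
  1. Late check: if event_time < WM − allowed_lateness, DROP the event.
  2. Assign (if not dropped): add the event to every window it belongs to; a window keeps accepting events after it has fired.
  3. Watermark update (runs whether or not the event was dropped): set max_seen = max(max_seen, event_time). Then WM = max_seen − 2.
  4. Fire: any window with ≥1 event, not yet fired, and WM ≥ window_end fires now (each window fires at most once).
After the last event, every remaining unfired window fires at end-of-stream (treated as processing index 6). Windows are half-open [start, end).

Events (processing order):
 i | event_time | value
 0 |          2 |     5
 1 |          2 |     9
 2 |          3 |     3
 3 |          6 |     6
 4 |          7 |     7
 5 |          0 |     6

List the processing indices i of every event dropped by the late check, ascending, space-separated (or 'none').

i=0 t=2 v=5: → [2,5); WM=0
i=1 t=2 v=9: → [2,5); WM=0
i=2 t=3 v=3: → [2,6); WM=1
i=3 t=6 v=6: → [6,9); WM=4
i=4 t=7 v=7: → [6,10); WM=5
i=5 t=0 v=6: DROP (t<5-2); WM=5

5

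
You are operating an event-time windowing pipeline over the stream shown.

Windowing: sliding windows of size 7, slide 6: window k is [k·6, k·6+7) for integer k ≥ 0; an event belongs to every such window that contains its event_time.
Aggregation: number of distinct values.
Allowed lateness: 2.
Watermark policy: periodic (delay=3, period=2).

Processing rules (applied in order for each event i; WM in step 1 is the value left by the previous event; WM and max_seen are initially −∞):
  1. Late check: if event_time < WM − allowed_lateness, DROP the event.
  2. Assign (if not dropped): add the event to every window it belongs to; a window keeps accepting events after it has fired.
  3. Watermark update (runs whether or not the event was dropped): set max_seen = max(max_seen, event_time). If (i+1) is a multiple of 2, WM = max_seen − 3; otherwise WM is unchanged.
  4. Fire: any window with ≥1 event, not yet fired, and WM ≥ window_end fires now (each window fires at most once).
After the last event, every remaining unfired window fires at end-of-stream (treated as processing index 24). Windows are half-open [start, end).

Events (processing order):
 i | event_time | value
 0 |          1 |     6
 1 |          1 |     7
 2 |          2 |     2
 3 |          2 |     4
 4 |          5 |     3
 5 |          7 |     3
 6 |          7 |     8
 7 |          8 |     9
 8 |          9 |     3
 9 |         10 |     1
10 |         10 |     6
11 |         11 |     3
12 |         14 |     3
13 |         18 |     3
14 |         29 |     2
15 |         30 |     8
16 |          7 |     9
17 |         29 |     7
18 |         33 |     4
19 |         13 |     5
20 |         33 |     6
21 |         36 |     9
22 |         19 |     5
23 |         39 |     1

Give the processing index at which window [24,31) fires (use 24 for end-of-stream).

21

i=0 t=1 v=6: → [0,7); WM=−∞
i=1 t=1 v=7: → [0,7); WM=-2
i=2 t=2 v=2: → [0,7); WM=-2
i=3 t=2 v=4: → [0,7); WM=-1
i=4 t=5 v=3: → [0,7); WM=-1
i=5 t=7 v=3: → [6,13); WM=4
i=6 t=7 v=8: → [6,13); WM=4
i=7 t=8 v=9: → [6,13); WM=5
i=8 t=9 v=3: → [6,13); WM=5
i=9 t=10 v=1: → [6,13); WM=7; [0,7) fires=5
i=10 t=10 v=6: → [6,13); WM=7
i=11 t=11 v=3: → [6,13); WM=8
i=12 t=14 v=3: → [12,19); WM=8
i=13 t=18 v=3: → [18,25),[12,19); WM=15; [6,13) fires=5
i=14 t=29 v=2: → [24,31); WM=15
i=15 t=30 v=8: → [30,37),[24,31); WM=27; [12,19) fires=1 [18,25) fires=1
i=16 t=7 v=9: DROP (t<27-2); WM=27
i=17 t=29 v=7: → [24,31); WM=27
i=18 t=33 v=4: → [30,37); WM=27
i=19 t=13 v=5: DROP (t<27-2); WM=30
i=20 t=33 v=6: → [30,37); WM=30
i=21 t=36 v=9: → [36,43),[30,37); WM=33; [24,31) fires=3
i=22 t=19 v=5: DROP (t<33-2); WM=33
i=23 t=39 v=1: → [36,43); WM=36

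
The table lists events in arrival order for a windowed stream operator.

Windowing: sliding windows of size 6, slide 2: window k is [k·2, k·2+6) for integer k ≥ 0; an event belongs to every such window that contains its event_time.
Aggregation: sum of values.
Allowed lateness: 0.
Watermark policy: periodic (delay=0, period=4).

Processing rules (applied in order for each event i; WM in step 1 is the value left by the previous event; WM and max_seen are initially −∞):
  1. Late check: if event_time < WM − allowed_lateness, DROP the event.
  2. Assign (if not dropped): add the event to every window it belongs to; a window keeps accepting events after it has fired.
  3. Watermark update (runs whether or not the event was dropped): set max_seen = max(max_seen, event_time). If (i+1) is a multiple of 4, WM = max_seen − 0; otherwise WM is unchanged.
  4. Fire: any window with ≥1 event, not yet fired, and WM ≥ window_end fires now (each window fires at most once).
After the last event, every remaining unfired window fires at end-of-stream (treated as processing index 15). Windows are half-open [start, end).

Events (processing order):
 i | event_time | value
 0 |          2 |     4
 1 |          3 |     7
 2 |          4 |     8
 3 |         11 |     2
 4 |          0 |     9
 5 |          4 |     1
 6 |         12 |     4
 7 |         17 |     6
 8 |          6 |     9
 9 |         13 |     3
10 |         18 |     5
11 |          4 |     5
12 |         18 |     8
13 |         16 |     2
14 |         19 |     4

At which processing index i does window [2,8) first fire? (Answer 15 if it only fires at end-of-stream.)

i=0 t=2 v=4: → [2,8),[0,6); WM=−∞
i=1 t=3 v=7: → [2,8),[0,6); WM=−∞
i=2 t=4 v=8: → [4,10),[2,8),[0,6); WM=−∞
i=3 t=11 v=2: → [10,16),[8,14),[6,12); WM=11; [0,6) fires=19 [2,8) fires=19 [4,10) fires=8
i=4 t=0 v=9: DROP (t<11-0); WM=11
i=5 t=4 v=1: DROP (t<11-0); WM=11
i=6 t=12 v=4: → [12,18),[10,16),[8,14); WM=11
i=7 t=17 v=6: → [16,22),[14,20),[12,18); WM=17; [6,12) fires=2 [8,14) fires=6 [10,16) fires=6
i=8 t=6 v=9: DROP (t<17-0); WM=17
i=9 t=13 v=3: DROP (t<17-0); WM=17
i=10 t=18 v=5: → [18,24),[16,22),[14,20); WM=17
i=11 t=4 v=5: DROP (t<17-0); WM=18; [12,18) fires=10
i=12 t=18 v=8: → [18,24),[16,22),[14,20); WM=18
i=13 t=16 v=2: DROP (t<18-0); WM=18
i=14 t=19 v=4: → [18,24),[16,22),[14,20); WM=18

3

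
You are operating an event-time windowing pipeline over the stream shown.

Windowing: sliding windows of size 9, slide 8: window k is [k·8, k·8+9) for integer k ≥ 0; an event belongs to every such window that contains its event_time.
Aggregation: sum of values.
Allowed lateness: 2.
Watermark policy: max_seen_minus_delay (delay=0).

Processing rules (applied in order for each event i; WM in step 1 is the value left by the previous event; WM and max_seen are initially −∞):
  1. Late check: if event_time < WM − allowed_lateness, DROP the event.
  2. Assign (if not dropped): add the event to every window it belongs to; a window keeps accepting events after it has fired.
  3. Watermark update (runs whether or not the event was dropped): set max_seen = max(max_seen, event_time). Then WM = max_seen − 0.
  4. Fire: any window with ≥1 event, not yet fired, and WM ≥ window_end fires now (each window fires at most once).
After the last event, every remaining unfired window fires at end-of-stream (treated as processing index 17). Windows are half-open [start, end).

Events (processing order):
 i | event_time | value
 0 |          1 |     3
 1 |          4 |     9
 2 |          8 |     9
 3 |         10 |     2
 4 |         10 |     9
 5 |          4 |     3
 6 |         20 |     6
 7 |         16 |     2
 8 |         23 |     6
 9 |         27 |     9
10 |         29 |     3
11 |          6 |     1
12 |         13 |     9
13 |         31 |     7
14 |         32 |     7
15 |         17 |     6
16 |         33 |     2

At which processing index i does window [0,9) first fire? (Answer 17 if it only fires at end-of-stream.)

3

i=0 t=1 v=3: → [0,9); WM=1
i=1 t=4 v=9: → [0,9); WM=4
i=2 t=8 v=9: → [8,17),[0,9); WM=8
i=3 t=10 v=2: → [8,17); WM=10; [0,9) fires=21
i=4 t=10 v=9: → [8,17); WM=10
i=5 t=4 v=3: DROP (t<10-2); WM=10
i=6 t=20 v=6: → [16,25); WM=20; [8,17) fires=20
i=7 t=16 v=2: DROP (t<20-2); WM=20
i=8 t=23 v=6: → [16,25); WM=23
i=9 t=27 v=9: → [24,33); WM=27; [16,25) fires=12
i=10 t=29 v=3: → [24,33); WM=29
i=11 t=6 v=1: DROP (t<29-2); WM=29
i=12 t=13 v=9: DROP (t<29-2); WM=29
i=13 t=31 v=7: → [24,33); WM=31
i=14 t=32 v=7: → [32,41),[24,33); WM=32
i=15 t=17 v=6: DROP (t<32-2); WM=32
i=16 t=33 v=2: → [32,41); WM=33; [24,33) fires=26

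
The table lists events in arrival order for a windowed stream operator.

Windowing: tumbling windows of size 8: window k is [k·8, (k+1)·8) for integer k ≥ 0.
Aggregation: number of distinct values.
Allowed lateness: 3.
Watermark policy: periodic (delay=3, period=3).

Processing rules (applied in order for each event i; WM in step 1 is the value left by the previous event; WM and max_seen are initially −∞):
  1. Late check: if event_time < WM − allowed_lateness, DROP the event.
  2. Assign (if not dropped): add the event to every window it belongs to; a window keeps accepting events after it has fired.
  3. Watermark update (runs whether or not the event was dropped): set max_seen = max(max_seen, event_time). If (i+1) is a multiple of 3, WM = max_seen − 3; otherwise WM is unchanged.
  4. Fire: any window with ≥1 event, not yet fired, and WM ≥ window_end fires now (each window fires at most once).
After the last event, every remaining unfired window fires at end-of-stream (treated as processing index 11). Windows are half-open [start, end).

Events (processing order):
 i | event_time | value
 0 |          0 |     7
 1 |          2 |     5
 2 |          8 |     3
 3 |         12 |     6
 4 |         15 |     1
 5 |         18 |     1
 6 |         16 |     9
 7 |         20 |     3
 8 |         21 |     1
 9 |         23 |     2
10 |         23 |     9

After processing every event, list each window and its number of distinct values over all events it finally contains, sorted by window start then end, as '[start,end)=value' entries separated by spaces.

[0,8)=2 [8,16)=3 [16,24)=4

i=0 t=0 v=7: → [0,8); WM=−∞
i=1 t=2 v=5: → [0,8); WM=−∞
i=2 t=8 v=3: → [8,16); WM=5
i=3 t=12 v=6: → [8,16); WM=5
i=4 t=15 v=1: → [8,16); WM=5
i=5 t=18 v=1: → [16,24); WM=15; [0,8) fires=2
i=6 t=16 v=9: → [16,24); WM=15
i=7 t=20 v=3: → [16,24); WM=15
i=8 t=21 v=1: → [16,24); WM=18; [8,16) fires=3
i=9 t=23 v=2: → [16,24); WM=18
i=10 t=23 v=9: → [16,24); WM=18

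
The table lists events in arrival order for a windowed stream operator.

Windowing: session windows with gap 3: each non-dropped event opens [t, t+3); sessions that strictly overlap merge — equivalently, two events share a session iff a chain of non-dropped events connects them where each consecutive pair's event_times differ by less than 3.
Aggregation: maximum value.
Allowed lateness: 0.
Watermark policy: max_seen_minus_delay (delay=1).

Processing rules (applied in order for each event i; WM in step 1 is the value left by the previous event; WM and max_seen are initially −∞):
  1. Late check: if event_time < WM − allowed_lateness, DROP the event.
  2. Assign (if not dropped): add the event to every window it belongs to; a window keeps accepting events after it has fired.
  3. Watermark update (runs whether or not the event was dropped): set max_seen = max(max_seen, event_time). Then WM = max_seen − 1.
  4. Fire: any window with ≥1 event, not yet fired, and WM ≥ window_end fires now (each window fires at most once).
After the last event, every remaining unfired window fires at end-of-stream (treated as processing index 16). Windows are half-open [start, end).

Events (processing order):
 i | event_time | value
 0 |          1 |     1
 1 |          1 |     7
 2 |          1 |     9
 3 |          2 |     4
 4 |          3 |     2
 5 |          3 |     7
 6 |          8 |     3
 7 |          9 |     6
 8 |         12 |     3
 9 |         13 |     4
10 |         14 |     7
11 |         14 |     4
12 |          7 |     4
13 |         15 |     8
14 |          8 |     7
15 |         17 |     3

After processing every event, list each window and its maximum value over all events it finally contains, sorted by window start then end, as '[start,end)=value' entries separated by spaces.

[1,6)=9 [8,12)=6 [12,20)=8

i=0 t=1 v=1: → [1,4); WM=0
i=1 t=1 v=7: → [1,4); WM=0
i=2 t=1 v=9: → [1,4); WM=0
i=3 t=2 v=4: → [1,5); WM=1
i=4 t=3 v=2: → [1,6); WM=2
i=5 t=3 v=7: → [1,6); WM=2
i=6 t=8 v=3: → [8,11); WM=7
i=7 t=9 v=6: → [8,12); WM=8
i=8 t=12 v=3: → [12,15); WM=11
i=9 t=13 v=4: → [12,16); WM=12
i=10 t=14 v=7: → [12,17); WM=13
i=11 t=14 v=4: → [12,17); WM=13
i=12 t=7 v=4: DROP (t<13-0); WM=13
i=13 t=15 v=8: → [12,18); WM=14
i=14 t=8 v=7: DROP (t<14-0); WM=14
i=15 t=17 v=3: → [12,20); WM=16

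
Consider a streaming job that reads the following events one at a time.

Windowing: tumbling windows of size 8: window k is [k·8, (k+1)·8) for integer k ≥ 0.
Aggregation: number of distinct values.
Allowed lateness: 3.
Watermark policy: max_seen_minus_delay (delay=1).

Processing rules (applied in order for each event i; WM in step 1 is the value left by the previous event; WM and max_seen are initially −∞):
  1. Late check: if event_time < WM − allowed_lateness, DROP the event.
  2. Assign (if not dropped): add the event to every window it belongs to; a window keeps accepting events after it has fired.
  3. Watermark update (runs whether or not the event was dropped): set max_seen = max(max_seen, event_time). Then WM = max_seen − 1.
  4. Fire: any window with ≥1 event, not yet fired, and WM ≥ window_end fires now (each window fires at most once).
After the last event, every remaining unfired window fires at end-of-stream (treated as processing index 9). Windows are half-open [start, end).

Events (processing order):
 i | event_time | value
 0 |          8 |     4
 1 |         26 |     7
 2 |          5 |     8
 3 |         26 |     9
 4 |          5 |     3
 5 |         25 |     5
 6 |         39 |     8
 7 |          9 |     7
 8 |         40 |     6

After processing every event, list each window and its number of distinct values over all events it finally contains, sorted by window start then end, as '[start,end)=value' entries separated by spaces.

i=0 t=8 v=4: → [8,16); WM=7
i=1 t=26 v=7: → [24,32); WM=25; [8,16) fires=1
i=2 t=5 v=8: DROP (t<25-3); WM=25
i=3 t=26 v=9: → [24,32); WM=25
i=4 t=5 v=3: DROP (t<25-3); WM=25
i=5 t=25 v=5: → [24,32); WM=25
i=6 t=39 v=8: → [32,40); WM=38; [24,32) fires=3
i=7 t=9 v=7: DROP (t<38-3); WM=38
i=8 t=40 v=6: → [40,48); WM=39

[8,16)=1 [24,32)=3 [32,40)=1 [40,48)=1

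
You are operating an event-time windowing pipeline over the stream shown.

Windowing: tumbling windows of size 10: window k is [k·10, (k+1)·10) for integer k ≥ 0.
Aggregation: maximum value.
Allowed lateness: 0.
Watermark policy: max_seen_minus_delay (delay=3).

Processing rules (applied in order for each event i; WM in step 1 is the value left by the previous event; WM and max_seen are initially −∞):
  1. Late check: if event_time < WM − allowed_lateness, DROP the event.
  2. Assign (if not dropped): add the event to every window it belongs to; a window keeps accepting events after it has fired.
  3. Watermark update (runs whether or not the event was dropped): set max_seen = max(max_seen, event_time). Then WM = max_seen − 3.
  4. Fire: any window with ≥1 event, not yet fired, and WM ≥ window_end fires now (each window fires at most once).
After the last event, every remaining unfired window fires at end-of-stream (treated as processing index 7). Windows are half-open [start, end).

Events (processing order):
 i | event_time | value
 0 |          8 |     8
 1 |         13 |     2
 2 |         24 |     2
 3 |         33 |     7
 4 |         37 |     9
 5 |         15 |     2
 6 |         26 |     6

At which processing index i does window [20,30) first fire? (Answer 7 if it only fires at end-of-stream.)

i=0 t=8 v=8: → [0,10); WM=5
i=1 t=13 v=2: → [10,20); WM=10; [0,10) fires=8
i=2 t=24 v=2: → [20,30); WM=21; [10,20) fires=2
i=3 t=33 v=7: → [30,40); WM=30; [20,30) fires=2
i=4 t=37 v=9: → [30,40); WM=34
i=5 t=15 v=2: DROP (t<34-0); WM=34
i=6 t=26 v=6: DROP (t<34-0); WM=34

3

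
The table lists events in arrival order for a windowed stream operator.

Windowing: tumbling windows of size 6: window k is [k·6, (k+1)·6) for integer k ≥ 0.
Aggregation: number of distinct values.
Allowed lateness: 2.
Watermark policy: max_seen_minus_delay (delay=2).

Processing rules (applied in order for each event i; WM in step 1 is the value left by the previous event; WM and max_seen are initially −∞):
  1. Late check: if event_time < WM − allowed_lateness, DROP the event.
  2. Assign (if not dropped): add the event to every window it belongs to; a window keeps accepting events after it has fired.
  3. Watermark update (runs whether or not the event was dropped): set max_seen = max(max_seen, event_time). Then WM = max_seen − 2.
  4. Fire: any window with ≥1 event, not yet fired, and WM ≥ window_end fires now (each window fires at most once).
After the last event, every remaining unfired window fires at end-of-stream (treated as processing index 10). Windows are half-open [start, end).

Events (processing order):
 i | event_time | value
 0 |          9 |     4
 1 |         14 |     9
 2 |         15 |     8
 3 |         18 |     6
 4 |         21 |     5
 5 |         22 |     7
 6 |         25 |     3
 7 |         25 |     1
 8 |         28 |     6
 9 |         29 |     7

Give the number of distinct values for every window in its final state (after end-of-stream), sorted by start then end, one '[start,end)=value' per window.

[6,12)=1 [12,18)=2 [18,24)=3 [24,30)=4

i=0 t=9 v=4: → [6,12); WM=7
i=1 t=14 v=9: → [12,18); WM=12; [6,12) fires=1
i=2 t=15 v=8: → [12,18); WM=13
i=3 t=18 v=6: → [18,24); WM=16
i=4 t=21 v=5: → [18,24); WM=19; [12,18) fires=2
i=5 t=22 v=7: → [18,24); WM=20
i=6 t=25 v=3: → [24,30); WM=23
i=7 t=25 v=1: → [24,30); WM=23
i=8 t=28 v=6: → [24,30); WM=26; [18,24) fires=3
i=9 t=29 v=7: → [24,30); WM=27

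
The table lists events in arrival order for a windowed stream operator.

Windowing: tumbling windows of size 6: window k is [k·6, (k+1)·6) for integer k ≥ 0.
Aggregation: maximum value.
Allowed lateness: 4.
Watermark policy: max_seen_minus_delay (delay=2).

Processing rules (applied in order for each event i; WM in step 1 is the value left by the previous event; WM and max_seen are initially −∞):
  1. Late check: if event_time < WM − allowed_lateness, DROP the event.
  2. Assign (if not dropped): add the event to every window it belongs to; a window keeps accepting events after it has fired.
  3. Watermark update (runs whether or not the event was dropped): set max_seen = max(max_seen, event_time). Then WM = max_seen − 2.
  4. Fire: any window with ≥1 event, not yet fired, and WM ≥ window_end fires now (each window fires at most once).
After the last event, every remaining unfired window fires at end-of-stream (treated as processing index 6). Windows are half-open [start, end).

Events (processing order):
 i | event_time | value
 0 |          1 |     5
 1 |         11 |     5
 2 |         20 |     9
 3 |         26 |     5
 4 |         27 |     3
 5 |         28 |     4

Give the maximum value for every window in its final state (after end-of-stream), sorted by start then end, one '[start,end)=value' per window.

i=0 t=1 v=5: → [0,6); WM=-1
i=1 t=11 v=5: → [6,12); WM=9; [0,6) fires=5
i=2 t=20 v=9: → [18,24); WM=18; [6,12) fires=5
i=3 t=26 v=5: → [24,30); WM=24; [18,24) fires=9
i=4 t=27 v=3: → [24,30); WM=25
i=5 t=28 v=4: → [24,30); WM=26

[0,6)=5 [6,12)=5 [18,24)=9 [24,30)=5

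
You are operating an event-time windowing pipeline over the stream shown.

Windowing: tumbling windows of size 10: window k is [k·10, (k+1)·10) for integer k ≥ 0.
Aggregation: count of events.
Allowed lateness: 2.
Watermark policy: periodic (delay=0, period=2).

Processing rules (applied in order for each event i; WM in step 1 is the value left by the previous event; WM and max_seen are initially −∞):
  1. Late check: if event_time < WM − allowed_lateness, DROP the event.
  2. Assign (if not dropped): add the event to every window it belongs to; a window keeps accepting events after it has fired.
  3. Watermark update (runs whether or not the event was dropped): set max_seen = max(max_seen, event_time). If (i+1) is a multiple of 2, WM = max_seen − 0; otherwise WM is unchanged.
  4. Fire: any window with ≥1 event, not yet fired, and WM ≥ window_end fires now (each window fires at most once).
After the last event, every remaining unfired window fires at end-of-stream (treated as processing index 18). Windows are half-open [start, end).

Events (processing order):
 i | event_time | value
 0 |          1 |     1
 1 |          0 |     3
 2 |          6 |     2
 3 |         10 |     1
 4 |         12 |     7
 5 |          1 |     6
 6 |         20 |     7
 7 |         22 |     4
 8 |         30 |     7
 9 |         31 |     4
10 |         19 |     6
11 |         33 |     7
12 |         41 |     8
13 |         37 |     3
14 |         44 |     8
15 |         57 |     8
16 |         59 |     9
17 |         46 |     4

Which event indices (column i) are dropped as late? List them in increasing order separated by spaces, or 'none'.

i=0 t=1 v=1: → [0,10); WM=−∞
i=1 t=0 v=3: → [0,10); WM=1
i=2 t=6 v=2: → [0,10); WM=1
i=3 t=10 v=1: → [10,20); WM=10; [0,10) fires=3
i=4 t=12 v=7: → [10,20); WM=10
i=5 t=1 v=6: DROP (t<10-2); WM=12
i=6 t=20 v=7: → [20,30); WM=12
i=7 t=22 v=4: → [20,30); WM=22; [10,20) fires=2
i=8 t=30 v=7: → [30,40); WM=22
i=9 t=31 v=4: → [30,40); WM=31; [20,30) fires=2
i=10 t=19 v=6: DROP (t<31-2); WM=31
i=11 t=33 v=7: → [30,40); WM=33
i=12 t=41 v=8: → [40,50); WM=33
i=13 t=37 v=3: → [30,40); WM=41; [30,40) fires=4
i=14 t=44 v=8: → [40,50); WM=41
i=15 t=57 v=8: → [50,60); WM=57; [40,50) fires=2
i=16 t=59 v=9: → [50,60); WM=57
i=17 t=46 v=4: DROP (t<57-2); WM=59

5 10 17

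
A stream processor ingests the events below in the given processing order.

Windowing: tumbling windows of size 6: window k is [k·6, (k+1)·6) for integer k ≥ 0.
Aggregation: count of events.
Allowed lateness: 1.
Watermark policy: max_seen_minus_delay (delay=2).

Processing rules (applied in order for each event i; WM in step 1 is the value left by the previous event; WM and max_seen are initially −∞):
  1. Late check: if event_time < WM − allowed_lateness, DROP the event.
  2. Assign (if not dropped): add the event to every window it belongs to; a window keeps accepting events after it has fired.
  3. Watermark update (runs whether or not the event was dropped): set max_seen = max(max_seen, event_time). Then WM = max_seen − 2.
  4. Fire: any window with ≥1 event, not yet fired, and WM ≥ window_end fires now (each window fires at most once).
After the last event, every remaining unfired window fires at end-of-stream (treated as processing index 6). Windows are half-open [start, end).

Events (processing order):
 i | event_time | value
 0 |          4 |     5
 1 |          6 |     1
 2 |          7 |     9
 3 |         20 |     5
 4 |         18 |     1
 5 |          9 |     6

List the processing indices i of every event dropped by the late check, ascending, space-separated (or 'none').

i=0 t=4 v=5: → [0,6); WM=2
i=1 t=6 v=1: → [6,12); WM=4
i=2 t=7 v=9: → [6,12); WM=5
i=3 t=20 v=5: → [18,24); WM=18; [0,6) fires=1 [6,12) fires=2
i=4 t=18 v=1: → [18,24); WM=18
i=5 t=9 v=6: DROP (t<18-1); WM=18

5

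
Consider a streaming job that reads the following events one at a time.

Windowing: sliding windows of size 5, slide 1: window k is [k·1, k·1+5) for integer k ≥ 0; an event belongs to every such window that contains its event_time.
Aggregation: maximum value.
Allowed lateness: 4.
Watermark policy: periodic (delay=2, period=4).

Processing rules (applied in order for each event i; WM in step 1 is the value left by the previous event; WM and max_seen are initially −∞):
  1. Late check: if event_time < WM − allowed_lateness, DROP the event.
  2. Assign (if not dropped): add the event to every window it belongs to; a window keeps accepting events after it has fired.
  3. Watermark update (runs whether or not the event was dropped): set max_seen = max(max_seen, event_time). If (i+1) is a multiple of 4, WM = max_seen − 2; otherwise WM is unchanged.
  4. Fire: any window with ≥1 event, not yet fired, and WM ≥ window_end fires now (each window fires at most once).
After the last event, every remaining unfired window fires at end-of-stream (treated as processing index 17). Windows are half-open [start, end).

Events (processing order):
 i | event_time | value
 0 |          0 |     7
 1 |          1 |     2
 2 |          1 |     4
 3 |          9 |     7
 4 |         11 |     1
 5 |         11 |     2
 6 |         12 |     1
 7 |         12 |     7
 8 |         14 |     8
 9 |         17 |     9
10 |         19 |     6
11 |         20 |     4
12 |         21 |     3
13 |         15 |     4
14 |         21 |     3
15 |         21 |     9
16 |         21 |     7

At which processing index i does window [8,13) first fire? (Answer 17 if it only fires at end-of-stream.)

i=0 t=0 v=7: → [0,5); WM=−∞
i=1 t=1 v=2: → [1,6),[0,5); WM=−∞
i=2 t=1 v=4: → [1,6),[0,5); WM=−∞
i=3 t=9 v=7: → [9,14),[8,13),[7,12),[6,11),[5,10); WM=7; [0,5) fires=7 [1,6) fires=4
i=4 t=11 v=1: → [11,16),[10,15),[9,14),[8,13),[7,12); WM=7
i=5 t=11 v=2: → [11,16),[10,15),[9,14),[8,13),[7,12); WM=7
i=6 t=12 v=1: → [12,17),[11,16),[10,15),[9,14),[8,13); WM=7
i=7 t=12 v=7: → [12,17),[11,16),[10,15),[9,14),[8,13); WM=10; [5,10) fires=7
i=8 t=14 v=8: → [14,19),[13,18),[12,17),[11,16),[10,15); WM=10
i=9 t=17 v=9: → [17,22),[16,21),[15,20),[14,19),[13,18); WM=10
i=10 t=19 v=6: → [19,24),[18,23),[17,22),[16,21),[15,20); WM=10
i=11 t=20 v=4: → [20,25),[19,24),[18,23),[17,22),[16,21); WM=18; [6,11) fires=7 [7,12) fires=7 [8,13) fires=7 [9,14) fires=7 [10,15) fires=8 [11,16) fires=8 [12,17) fires=8 [13,18) fires=9
i=12 t=21 v=3: → [21,26),[20,25),[19,24),[18,23),[17,22); WM=18
i=13 t=15 v=4: → [15,20),[14,19),[13,18),[12,17),[11,16); WM=18
i=14 t=21 v=3: → [21,26),[20,25),[19,24),[18,23),[17,22); WM=18
i=15 t=21 v=9: → [21,26),[20,25),[19,24),[18,23),[17,22); WM=19; [14,19) fires=9
i=16 t=21 v=7: → [21,26),[20,25),[19,24),[18,23),[17,22); WM=19

11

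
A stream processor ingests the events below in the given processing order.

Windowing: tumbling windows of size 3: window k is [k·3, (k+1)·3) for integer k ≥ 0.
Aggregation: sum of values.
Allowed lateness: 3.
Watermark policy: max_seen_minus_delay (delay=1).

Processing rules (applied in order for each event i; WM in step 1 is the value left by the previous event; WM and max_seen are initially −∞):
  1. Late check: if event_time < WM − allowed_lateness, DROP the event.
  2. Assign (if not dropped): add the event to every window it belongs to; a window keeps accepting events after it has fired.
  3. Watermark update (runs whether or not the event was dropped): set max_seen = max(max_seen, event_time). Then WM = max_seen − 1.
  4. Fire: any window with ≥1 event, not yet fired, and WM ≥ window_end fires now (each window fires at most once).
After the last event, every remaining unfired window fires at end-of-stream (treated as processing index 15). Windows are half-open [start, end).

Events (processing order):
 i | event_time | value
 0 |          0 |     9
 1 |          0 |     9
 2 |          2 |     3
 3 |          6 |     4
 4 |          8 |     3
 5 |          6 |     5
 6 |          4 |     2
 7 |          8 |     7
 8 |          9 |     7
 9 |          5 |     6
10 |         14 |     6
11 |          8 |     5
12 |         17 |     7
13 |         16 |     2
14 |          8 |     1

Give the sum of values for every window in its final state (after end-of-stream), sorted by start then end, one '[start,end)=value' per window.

[0,3)=21 [3,6)=8 [6,9)=19 [9,12)=7 [12,15)=6 [15,18)=9

i=0 t=0 v=9: → [0,3); WM=-1
i=1 t=0 v=9: → [0,3); WM=-1
i=2 t=2 v=3: → [0,3); WM=1
i=3 t=6 v=4: → [6,9); WM=5; [0,3) fires=21
i=4 t=8 v=3: → [6,9); WM=7
i=5 t=6 v=5: → [6,9); WM=7
i=6 t=4 v=2: → [3,6); WM=7; [3,6) fires=2
i=7 t=8 v=7: → [6,9); WM=7
i=8 t=9 v=7: → [9,12); WM=8
i=9 t=5 v=6: → [3,6); WM=8
i=10 t=14 v=6: → [12,15); WM=13; [6,9) fires=19 [9,12) fires=7
i=11 t=8 v=5: DROP (t<13-3); WM=13
i=12 t=17 v=7: → [15,18); WM=16; [12,15) fires=6
i=13 t=16 v=2: → [15,18); WM=16
i=14 t=8 v=1: DROP (t<16-3); WM=16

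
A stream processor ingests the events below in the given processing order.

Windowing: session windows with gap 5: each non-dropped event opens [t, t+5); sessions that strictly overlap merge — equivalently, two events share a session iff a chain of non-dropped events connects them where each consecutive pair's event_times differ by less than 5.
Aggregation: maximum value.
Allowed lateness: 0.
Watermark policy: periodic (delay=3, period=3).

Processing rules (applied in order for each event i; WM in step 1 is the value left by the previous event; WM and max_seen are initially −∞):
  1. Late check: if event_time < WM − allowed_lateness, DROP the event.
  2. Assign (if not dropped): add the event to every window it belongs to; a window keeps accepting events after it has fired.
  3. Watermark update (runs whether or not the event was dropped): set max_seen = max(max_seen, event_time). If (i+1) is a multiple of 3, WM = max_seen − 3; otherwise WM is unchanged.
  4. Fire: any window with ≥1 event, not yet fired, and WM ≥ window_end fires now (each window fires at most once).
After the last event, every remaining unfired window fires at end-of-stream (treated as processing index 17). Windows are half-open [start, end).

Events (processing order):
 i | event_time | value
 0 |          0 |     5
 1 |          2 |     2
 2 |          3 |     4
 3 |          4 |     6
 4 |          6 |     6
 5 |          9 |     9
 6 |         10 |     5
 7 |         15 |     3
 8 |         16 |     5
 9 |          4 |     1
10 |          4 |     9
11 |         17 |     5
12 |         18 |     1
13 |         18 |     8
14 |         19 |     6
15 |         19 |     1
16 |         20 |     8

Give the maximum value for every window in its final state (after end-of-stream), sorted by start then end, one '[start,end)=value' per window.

i=0 t=0 v=5: → [0,5); WM=−∞
i=1 t=2 v=2: → [0,7); WM=−∞
i=2 t=3 v=4: → [0,8); WM=0
i=3 t=4 v=6: → [0,9); WM=0
i=4 t=6 v=6: → [0,11); WM=0
i=5 t=9 v=9: → [0,14); WM=6
i=6 t=10 v=5: → [0,15); WM=6
i=7 t=15 v=3: → [15,20); WM=6
i=8 t=16 v=5: → [15,21); WM=13
i=9 t=4 v=1: DROP (t<13-0); WM=13
i=10 t=4 v=9: DROP (t<13-0); WM=13
i=11 t=17 v=5: → [15,22); WM=14
i=12 t=18 v=1: → [15,23); WM=14
i=13 t=18 v=8: → [15,23); WM=14
i=14 t=19 v=6: → [15,24); WM=16
i=15 t=19 v=1: → [15,24); WM=16
i=16 t=20 v=8: → [15,25); WM=16

[0,15)=9 [15,25)=8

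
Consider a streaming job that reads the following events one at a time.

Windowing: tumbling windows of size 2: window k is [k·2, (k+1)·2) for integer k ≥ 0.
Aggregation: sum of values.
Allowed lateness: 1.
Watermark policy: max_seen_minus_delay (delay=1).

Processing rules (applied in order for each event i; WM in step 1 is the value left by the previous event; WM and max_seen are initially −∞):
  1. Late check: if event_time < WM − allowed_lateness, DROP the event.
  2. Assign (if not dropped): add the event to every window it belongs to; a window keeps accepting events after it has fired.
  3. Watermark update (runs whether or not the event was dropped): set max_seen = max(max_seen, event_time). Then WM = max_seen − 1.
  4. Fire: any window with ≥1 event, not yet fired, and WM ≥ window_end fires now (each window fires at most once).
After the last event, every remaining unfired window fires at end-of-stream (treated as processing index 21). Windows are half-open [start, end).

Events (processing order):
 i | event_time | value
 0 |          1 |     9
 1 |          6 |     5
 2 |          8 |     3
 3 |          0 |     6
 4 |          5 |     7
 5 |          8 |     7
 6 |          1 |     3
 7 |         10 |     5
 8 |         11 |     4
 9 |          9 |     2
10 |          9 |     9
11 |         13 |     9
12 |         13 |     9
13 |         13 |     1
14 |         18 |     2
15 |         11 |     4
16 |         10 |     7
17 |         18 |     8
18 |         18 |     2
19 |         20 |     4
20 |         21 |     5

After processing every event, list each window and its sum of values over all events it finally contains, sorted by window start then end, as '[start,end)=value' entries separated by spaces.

[0,2)=9 [6,8)=5 [8,10)=21 [10,12)=9 [12,14)=19 [18,20)=12 [20,22)=9

i=0 t=1 v=9: → [0,2); WM=0
i=1 t=6 v=5: → [6,8); WM=5; [0,2) fires=9
i=2 t=8 v=3: → [8,10); WM=7
i=3 t=0 v=6: DROP (t<7-1); WM=7
i=4 t=5 v=7: DROP (t<7-1); WM=7
i=5 t=8 v=7: → [8,10); WM=7
i=6 t=1 v=3: DROP (t<7-1); WM=7
i=7 t=10 v=5: → [10,12); WM=9; [6,8) fires=5
i=8 t=11 v=4: → [10,12); WM=10; [8,10) fires=10
i=9 t=9 v=2: → [8,10); WM=10
i=10 t=9 v=9: → [8,10); WM=10
i=11 t=13 v=9: → [12,14); WM=12; [10,12) fires=9
i=12 t=13 v=9: → [12,14); WM=12
i=13 t=13 v=1: → [12,14); WM=12
i=14 t=18 v=2: → [18,20); WM=17; [12,14) fires=19
i=15 t=11 v=4: DROP (t<17-1); WM=17
i=16 t=10 v=7: DROP (t<17-1); WM=17
i=17 t=18 v=8: → [18,20); WM=17
i=18 t=18 v=2: → [18,20); WM=17
i=19 t=20 v=4: → [20,22); WM=19
i=20 t=21 v=5: → [20,22); WM=20; [18,20) fires=12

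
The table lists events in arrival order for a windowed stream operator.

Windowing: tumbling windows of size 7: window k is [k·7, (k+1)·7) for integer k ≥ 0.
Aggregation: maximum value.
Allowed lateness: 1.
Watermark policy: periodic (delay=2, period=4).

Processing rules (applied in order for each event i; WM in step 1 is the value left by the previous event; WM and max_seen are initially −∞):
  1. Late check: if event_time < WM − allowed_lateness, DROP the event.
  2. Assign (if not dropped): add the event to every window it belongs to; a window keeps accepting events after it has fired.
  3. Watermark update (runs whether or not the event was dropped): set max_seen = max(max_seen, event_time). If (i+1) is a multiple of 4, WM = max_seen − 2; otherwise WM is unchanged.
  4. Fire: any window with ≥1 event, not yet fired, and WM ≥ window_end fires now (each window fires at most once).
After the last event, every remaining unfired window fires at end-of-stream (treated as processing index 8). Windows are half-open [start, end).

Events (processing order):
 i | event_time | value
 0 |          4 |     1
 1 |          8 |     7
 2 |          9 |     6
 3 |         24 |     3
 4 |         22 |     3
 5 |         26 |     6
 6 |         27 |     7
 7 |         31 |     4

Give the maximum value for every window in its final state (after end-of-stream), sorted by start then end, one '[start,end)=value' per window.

i=0 t=4 v=1: → [0,7); WM=−∞
i=1 t=8 v=7: → [7,14); WM=−∞
i=2 t=9 v=6: → [7,14); WM=−∞
i=3 t=24 v=3: → [21,28); WM=22; [0,7) fires=1 [7,14) fires=7
i=4 t=22 v=3: → [21,28); WM=22
i=5 t=26 v=6: → [21,28); WM=22
i=6 t=27 v=7: → [21,28); WM=22
i=7 t=31 v=4: → [28,35); WM=29; [21,28) fires=7

[0,7)=1 [7,14)=7 [21,28)=7 [28,35)=4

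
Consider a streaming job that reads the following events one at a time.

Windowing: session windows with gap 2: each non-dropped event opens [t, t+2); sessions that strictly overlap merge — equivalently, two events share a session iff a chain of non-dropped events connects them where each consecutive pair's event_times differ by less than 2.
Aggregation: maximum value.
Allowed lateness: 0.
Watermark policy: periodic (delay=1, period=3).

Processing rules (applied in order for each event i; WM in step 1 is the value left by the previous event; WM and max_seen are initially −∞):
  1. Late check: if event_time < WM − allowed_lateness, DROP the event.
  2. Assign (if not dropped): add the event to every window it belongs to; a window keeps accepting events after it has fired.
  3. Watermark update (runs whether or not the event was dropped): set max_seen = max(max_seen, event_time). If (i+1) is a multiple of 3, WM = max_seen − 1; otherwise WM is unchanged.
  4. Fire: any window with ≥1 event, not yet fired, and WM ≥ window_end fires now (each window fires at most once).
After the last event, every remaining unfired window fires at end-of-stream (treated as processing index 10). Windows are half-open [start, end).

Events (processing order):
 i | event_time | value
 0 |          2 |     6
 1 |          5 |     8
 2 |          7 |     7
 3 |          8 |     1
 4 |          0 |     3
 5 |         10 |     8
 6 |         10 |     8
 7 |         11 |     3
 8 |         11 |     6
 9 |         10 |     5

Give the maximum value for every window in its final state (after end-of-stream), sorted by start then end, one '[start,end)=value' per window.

i=0 t=2 v=6: → [2,4); WM=−∞
i=1 t=5 v=8: → [5,7); WM=−∞
i=2 t=7 v=7: → [7,9); WM=6
i=3 t=8 v=1: → [7,10); WM=6
i=4 t=0 v=3: DROP (t<6-0); WM=6
i=5 t=10 v=8: → [10,12); WM=9
i=6 t=10 v=8: → [10,12); WM=9
i=7 t=11 v=3: → [10,13); WM=9
i=8 t=11 v=6: → [10,13); WM=10
i=9 t=10 v=5: → [10,13); WM=10

[2,4)=6 [5,7)=8 [7,10)=7 [10,13)=8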